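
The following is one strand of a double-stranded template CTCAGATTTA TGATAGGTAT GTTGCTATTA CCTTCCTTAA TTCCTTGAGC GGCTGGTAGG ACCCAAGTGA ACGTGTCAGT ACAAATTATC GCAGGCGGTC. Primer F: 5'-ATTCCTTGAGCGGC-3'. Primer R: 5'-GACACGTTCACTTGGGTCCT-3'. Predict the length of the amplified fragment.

Scanning the template, ATTCCTTGAGCGGC occurs at positions 40–53; this primer anneals to the bottom strand there with its 3' end pointing downstream.
The reverse primer's reverse complement is AGGACCCAAGTGAACGTGTC, which matches the template at positions 58–77.
Amplicon spans positions 40–77: 38 bp.

38 bp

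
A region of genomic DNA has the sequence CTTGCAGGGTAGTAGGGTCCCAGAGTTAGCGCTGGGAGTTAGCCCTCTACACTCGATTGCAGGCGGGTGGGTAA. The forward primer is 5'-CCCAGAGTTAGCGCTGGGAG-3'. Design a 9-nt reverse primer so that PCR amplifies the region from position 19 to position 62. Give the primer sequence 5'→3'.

5'-CTGCAATCG-3'

The product's 3' end on the top strand is position 62.
The reverse primer anneals to the top strand over positions 54–62, i.e. to CGATTGCAG.
Its sequence written 5'→3' is the reverse complement: CTGCAATCG.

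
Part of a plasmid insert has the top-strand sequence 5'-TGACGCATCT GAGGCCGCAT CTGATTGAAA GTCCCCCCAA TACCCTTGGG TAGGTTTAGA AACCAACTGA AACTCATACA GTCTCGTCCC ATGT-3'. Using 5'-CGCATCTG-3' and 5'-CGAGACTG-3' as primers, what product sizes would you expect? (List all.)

The forward primer CGCATCTG matches the top strand at positions 4–11, 16–23.
The reverse primer's reverse complement is CAGTCTCG, matching at positions 79–86.
Each forward site pairs with the reverse site to give a product ending at position 86: sizes 83, 71 bp.

83 bp, 71 bp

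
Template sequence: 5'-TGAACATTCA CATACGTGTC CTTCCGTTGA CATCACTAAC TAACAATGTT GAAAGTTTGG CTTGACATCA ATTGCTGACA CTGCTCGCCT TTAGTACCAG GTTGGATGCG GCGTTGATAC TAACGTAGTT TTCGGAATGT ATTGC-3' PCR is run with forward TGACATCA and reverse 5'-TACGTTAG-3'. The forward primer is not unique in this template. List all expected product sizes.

100 bp, 65 bp

The forward primer TGACATCA matches the top strand at positions 28–35, 63–70.
The reverse primer's reverse complement is CTAACGTA, matching at positions 120–127.
Each forward site pairs with the reverse site to give a product ending at position 127: sizes 100, 65 bp.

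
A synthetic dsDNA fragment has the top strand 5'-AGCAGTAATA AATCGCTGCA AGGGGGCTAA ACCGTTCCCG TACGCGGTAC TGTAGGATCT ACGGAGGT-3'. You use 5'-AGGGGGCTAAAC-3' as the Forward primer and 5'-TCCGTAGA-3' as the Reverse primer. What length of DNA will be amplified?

45 bp

The forward primer matches the template at positions 21–32.
Taking the reverse complement of TCCGTAGA gives TCTACGGA, found at positions 58–65 on the template; the primer anneals here to the top strand with its 3' end pointing upstream.
Product length = (reverse-primer end) − (forward-primer start) + 1 = 65 − 21 + 1 = 45 bp.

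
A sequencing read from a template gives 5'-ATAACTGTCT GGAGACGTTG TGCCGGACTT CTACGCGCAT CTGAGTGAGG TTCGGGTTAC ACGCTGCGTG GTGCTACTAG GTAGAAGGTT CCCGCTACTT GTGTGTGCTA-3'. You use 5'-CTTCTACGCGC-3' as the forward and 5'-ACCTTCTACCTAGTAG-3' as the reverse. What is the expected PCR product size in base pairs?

62 bp

Scanning the template, CTTCTACGCGC occurs at positions 28–38; this primer anneals to the bottom strand there with its 3' end pointing downstream.
Taking the reverse complement of ACCTTCTACCTAGTAG gives CTACTAGGTAGAAGGT, found at positions 74–89 on the template; the primer anneals here to the top strand with its 3' end pointing upstream.
The product runs from position 28 to position 89, so its length is 89 − 28 + 1 = 62 bp.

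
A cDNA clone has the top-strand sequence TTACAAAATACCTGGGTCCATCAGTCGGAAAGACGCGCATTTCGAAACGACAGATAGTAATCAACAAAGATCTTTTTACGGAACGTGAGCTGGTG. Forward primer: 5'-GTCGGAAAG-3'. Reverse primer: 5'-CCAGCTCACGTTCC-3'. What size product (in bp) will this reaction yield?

70 bp

Scanning the template, GTCGGAAAG occurs at positions 24–32; this primer anneals to the bottom strand there with its 3' end pointing downstream.
Taking the reverse complement of CCAGCTCACGTTCC gives GGAACGTGAGCTGG, found at positions 80–93 on the template; the primer anneals here to the top strand with its 3' end pointing upstream.
The product runs from position 24 to position 93, so its length is 93 − 24 + 1 = 70 bp.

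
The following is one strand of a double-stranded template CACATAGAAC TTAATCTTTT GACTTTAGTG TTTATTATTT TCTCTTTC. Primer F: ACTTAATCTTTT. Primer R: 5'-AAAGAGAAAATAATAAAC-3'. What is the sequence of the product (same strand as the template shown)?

Scanning the template, ACTTAATCTTTT occurs at positions 9–20; this primer anneals to the bottom strand there with its 3' end pointing downstream.
Taking the reverse complement of AAAGAGAAAATAATAAAC gives GTTTATTATTTTCTCTTT, found at positions 30–47 on the template; the primer anneals here to the top strand with its 3' end pointing upstream.
The product is the template from position 9 through 47 (39 bp).

5'-ACTTAATCTTTTGACTTTAGTGTTTATTATTTTCTCTTT-3'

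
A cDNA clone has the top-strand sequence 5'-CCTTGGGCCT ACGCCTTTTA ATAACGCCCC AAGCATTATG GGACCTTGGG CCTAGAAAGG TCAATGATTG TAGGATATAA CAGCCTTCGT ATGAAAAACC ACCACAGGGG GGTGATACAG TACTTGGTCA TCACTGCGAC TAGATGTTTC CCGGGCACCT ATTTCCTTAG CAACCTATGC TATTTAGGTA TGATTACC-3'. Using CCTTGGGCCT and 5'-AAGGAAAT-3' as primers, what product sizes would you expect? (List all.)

168 bp, 125 bp

The forward primer CCTTGGGCCT matches the top strand at positions 1–10, 44–53.
The reverse primer's reverse complement is ATTTCCTT, matching at positions 161–168.
Each forward site pairs with the reverse site to give a product ending at position 168: sizes 168, 125 bp.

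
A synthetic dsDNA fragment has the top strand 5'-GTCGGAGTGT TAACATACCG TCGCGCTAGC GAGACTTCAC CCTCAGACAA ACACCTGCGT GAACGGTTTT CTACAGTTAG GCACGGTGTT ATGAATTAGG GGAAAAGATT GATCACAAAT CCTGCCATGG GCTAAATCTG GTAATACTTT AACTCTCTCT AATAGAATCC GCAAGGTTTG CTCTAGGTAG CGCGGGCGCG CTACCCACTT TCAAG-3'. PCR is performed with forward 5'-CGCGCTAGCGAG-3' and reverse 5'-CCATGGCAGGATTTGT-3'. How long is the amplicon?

109 bp

The forward primer matches the template at positions 22–33.
The reverse primer's reverse complement is ACAAATCCTGCCATGG, which matches the template at positions 115–130.
The product runs from position 22 to position 130, so its length is 130 − 22 + 1 = 109 bp.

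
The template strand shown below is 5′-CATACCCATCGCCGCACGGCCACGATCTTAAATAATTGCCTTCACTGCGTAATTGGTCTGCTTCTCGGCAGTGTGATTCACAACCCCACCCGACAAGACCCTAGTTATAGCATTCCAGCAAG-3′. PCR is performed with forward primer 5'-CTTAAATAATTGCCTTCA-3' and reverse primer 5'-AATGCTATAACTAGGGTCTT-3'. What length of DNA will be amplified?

Scanning the template, CTTAAATAATTGCCTTCA occurs at positions 27–44; this primer anneals to the bottom strand there with its 3' end pointing downstream.
Reverse complement of the reverse primer: AAGACCCTAGTTATAGCATT. This occurs on the top strand at positions 95–114.
Amplicon spans positions 27–114: 88 bp.

88 bp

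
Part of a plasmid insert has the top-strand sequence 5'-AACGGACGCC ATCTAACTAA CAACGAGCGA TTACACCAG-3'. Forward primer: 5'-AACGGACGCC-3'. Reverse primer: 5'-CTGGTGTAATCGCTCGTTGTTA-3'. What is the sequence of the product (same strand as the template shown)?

Scanning the template, AACGGACGCC occurs at positions 1–10; this primer anneals to the bottom strand there with its 3' end pointing downstream.
Reverse complement of the reverse primer: TAACAACGAGCGATTACACCAG. This occurs on the top strand at positions 18–39.
The product is the template from position 1 through 39 (39 bp).

5'-AACGGACGCCATCTAACTAACAACGAGCGATTACACCAG-3'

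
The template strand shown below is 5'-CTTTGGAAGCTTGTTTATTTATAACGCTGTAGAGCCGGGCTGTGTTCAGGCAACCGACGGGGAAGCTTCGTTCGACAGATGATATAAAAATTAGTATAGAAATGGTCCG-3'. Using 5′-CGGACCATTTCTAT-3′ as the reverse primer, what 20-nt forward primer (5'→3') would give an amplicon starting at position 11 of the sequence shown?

The reverse primer's reverse complement ATAGAAATGGTCCG matches the template at positions 96–109; the product starts at position 11.
The forward primer is identical to the top strand over positions 11–30: TTGTTTATTTATAACGCTGT.

5'-TTGTTTATTTATAACGCTGT-3'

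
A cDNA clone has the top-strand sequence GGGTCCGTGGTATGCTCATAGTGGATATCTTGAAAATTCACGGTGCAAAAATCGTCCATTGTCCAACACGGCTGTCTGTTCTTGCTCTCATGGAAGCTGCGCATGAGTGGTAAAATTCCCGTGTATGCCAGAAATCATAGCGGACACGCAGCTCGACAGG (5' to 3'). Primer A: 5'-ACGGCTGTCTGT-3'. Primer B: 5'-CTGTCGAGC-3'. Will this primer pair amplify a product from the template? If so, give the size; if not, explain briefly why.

Yes — a 92 bp product.

Primer A (ACGGCTGTCTGT) matches the top strand at positions 68–79; it acts as a forward primer.
Primer B's reverse complement is GCTCGACAG, matching the top strand at positions 151–159; it acts as a reverse primer.
The 3' ends face each other across positions 68–159, giving a 92 bp product.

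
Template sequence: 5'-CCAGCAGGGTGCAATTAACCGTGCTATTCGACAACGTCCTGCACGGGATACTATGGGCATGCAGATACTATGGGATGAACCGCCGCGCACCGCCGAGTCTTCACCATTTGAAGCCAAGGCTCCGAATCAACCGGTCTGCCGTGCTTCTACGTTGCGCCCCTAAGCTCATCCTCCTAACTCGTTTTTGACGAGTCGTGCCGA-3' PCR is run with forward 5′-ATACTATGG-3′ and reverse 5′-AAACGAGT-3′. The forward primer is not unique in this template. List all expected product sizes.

The forward primer ATACTATGG matches the top strand at positions 48–56, 65–73.
The reverse primer's reverse complement is ACTCGTTT, matching at positions 177–184.
Each forward site pairs with the reverse site to give a product ending at position 184: sizes 137, 120 bp.

137 bp, 120 bp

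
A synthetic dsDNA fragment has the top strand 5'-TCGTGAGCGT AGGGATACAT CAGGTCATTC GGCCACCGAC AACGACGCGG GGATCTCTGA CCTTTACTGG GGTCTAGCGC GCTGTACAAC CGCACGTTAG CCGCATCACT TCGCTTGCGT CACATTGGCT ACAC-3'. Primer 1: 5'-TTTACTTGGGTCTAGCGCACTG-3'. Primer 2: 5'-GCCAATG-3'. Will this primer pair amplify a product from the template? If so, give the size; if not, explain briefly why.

Primer 1 (TTTACTTGGGTCTAGCGCACTG) does not match the top strand, and its reverse complement CAGTGCGCTAGACCCAAGTAAA does not match either.
With no annealing site for primer 1, no amplification occurs.

No product — primer 1 has no binding site in the template.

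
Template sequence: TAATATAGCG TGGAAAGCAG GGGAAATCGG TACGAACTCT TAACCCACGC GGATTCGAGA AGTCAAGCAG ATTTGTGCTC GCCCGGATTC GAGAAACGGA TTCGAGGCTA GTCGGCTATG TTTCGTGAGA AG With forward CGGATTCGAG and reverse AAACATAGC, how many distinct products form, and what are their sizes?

Three products: 74 bp, 40 bp, 27 bp

The forward primer CGGATTCGAG matches the top strand at positions 50–59, 84–93, 97–106.
The reverse primer's reverse complement is GCTATGTTT, matching at positions 115–123.
Each forward site pairs with the reverse site to give a product ending at position 123: sizes 74, 40, 27 bp.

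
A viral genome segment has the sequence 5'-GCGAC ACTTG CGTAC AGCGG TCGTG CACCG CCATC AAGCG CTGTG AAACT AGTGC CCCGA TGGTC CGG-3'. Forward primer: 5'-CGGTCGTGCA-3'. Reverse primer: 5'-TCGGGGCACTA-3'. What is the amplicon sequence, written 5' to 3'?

5'-CGGTCGTGCACCGCCATCAAGCGCTGTGAAACTAGTGCCCCGA-3'

Scanning the template, CGGTCGTGCA occurs at positions 18–27; this primer anneals to the bottom strand there with its 3' end pointing downstream.
Taking the reverse complement of TCGGGGCACTA gives TAGTGCCCCGA, found at positions 50–60 on the template; the primer anneals here to the top strand with its 3' end pointing upstream.
The product is the template from position 18 through 60 (43 bp).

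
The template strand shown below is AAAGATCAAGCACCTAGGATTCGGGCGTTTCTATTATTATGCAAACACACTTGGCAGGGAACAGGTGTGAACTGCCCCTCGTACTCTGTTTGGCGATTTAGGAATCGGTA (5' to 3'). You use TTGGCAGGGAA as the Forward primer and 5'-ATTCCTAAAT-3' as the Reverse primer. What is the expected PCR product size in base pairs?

The forward primer matches the template at positions 51–61.
Taking the reverse complement of ATTCCTAAAT gives ATTTAGGAAT, found at positions 96–105 on the template; the primer anneals here to the top strand with its 3' end pointing upstream.
Product length = (reverse-primer end) − (forward-primer start) + 1 = 105 − 51 + 1 = 55 bp.

55 bp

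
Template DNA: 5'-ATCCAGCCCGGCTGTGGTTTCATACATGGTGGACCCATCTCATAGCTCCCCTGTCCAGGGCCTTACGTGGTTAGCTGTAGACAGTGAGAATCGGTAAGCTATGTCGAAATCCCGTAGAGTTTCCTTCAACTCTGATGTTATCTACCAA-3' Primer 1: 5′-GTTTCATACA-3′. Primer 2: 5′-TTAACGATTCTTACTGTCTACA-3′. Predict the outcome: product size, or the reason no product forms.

Primer 2 (TTAACGATTCTTACTGTCTACA) does not match the top strand, and its reverse complement TGTAGACAGTAAGAATCGTTAA does not match either.
With no annealing site for primer 2, no amplification occurs.

No product — primer 2 has no binding site in the template.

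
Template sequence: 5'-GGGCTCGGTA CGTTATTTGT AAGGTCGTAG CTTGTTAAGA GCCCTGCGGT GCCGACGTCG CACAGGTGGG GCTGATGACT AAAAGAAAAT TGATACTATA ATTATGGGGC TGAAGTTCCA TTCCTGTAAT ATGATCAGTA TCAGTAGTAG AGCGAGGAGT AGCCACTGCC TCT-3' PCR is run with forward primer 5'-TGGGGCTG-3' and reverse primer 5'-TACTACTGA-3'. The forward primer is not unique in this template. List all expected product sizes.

83 bp, 45 bp

The forward primer TGGGGCTG matches the top strand at positions 67–74, 105–112.
The reverse primer's reverse complement is TCAGTAGTA, matching at positions 141–149.
Each forward site pairs with the reverse site to give a product ending at position 149: sizes 83, 45 bp.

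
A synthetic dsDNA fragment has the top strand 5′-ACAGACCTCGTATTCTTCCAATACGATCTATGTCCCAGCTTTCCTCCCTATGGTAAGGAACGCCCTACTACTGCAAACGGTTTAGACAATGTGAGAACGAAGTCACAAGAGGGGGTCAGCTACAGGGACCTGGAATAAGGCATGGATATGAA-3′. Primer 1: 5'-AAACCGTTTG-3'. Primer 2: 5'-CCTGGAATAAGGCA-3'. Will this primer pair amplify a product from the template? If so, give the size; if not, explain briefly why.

Primer 1 (AAACCGTTTG) has reverse complement CAAACGGTTT, which matches the top strand at positions 74–83; primer 1 anneals to the top strand there with its 3' end pointing upstream toward position 74.
Primer 2 (CCTGGAATAAGGCA) matches the top strand directly at positions 129–142; it anneals to the bottom strand with its 3' end pointing downstream toward position 142.
The 3' ends diverge (primer 1 extends toward position 1, primer 2 toward position 152), so the primers never converge on a shared product.

No product — the primers' 3' ends point away from each other.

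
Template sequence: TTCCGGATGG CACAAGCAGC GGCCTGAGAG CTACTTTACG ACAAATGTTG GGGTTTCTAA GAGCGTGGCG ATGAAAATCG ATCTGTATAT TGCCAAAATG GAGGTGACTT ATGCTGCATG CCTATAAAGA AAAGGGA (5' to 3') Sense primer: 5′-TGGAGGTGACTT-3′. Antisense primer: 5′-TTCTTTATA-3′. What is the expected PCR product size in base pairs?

Forward primer TGGAGGTGACTT is found on the top strand at positions 99–110.
Reverse complement of the reverse primer: TATAAAGAA. This occurs on the top strand at positions 123–131.
Amplicon spans positions 99–131: 33 bp.

33 bp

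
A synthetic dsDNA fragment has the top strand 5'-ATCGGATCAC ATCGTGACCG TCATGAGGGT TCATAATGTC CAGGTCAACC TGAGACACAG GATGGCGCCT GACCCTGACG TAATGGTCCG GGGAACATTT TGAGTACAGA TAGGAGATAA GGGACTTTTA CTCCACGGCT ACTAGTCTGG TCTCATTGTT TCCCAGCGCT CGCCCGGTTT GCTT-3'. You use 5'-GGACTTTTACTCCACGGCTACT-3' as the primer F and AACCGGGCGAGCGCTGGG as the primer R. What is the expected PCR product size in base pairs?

The forward primer matches the template at positions 122–143.
Taking the reverse complement of AACCGGGCGAGCGCTGGG gives CCCAGCGCTCGCCCGGTT, found at positions 162–179 on the template; the primer anneals here to the top strand with its 3' end pointing upstream.
Product length = (reverse-primer end) − (forward-primer start) + 1 = 179 − 122 + 1 = 58 bp.

58 bp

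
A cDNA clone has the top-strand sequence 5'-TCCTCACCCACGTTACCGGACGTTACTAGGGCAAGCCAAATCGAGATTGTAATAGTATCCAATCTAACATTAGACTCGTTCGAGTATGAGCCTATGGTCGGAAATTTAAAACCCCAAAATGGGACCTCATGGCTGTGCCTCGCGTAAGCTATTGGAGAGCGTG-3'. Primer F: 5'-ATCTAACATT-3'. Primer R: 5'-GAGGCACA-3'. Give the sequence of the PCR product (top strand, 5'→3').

Forward primer ATCTAACATT is found on the top strand at positions 62–71.
The reverse primer's reverse complement is TGTGCCTC, which matches the template at positions 134–141.
The product is the template from position 62 through 141 (80 bp).

5'-ATCTAACATTAGACTCGTTCGAGTATGAGCCTATGGTCGGAAATTTAAAACCCCAAAATGGGACCTCATGGCTGTGCCTC-3'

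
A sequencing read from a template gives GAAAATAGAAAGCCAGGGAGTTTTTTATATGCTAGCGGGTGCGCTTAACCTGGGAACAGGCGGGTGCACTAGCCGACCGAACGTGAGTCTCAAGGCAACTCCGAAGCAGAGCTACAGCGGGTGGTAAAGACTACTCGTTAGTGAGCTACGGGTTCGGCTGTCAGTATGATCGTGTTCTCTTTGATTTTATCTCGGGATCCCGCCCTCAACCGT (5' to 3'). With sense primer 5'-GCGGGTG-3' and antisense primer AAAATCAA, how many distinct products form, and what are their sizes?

Three products: 154 bp, 129 bp, 72 bp

The forward primer GCGGGTG matches the top strand at positions 35–41, 60–66, 117–123.
The reverse primer's reverse complement is TTGATTTT, matching at positions 181–188.
Each forward site pairs with the reverse site to give a product ending at position 188: sizes 154, 129, 72 bp.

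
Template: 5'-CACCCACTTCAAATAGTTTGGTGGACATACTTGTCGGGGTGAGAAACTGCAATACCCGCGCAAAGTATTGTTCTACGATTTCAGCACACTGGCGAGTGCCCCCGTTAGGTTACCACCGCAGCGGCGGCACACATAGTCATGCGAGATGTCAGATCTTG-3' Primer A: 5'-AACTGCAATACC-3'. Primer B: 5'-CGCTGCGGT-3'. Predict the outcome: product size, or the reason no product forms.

Yes — a 79 bp product.

Primer A (AACTGCAATACC) matches the top strand at positions 45–56; it acts as a forward primer.
Primer B's reverse complement is ACCGCAGCG, matching the top strand at positions 115–123; it acts as a reverse primer.
The 3' ends face each other across positions 45–123, giving a 79 bp product.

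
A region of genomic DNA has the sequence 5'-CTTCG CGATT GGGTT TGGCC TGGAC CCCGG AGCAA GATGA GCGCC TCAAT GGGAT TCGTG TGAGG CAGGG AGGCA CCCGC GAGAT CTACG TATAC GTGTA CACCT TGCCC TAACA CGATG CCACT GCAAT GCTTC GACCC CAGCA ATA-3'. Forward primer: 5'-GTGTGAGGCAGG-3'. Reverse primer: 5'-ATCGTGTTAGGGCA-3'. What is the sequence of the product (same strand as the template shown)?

Forward primer GTGTGAGGCAGG is found on the top strand at positions 58–69.
Reverse complement of the reverse primer: TGCCCTAACACGAT. This occurs on the top strand at positions 106–119.
The product is the template from position 58 through 119 (62 bp).

5'-GTGTGAGGCAGGGAGGCACCCGCGAGATCTACGTATACGTGTACACCTTGCCCTAACACGAT-3'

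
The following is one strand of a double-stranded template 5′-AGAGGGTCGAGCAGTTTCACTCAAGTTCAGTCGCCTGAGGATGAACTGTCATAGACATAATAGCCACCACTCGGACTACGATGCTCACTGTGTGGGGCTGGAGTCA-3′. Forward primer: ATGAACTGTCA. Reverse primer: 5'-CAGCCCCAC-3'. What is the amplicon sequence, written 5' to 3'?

5'-ATGAACTGTCATAGACATAATAGCCACCACTCGGACTACGATGCTCACTGTGTGGGGCTG-3'

Scanning the template, ATGAACTGTCA occurs at positions 41–51; this primer anneals to the bottom strand there with its 3' end pointing downstream.
Taking the reverse complement of CAGCCCCAC gives GTGGGGCTG, found at positions 92–100 on the template; the primer anneals here to the top strand with its 3' end pointing upstream.
The product is the template from position 41 through 100 (60 bp).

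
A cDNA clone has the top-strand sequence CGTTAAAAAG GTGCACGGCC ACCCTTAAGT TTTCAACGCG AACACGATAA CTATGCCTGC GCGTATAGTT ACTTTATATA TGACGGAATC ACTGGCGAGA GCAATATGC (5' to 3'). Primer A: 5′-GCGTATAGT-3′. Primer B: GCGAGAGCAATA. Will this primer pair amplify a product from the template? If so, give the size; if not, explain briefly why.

No product — both primers anneal to the same strand and extend in the same direction.

Primer A (GCGTATAGT) matches the top strand at positions 61–69 (3' end points downstream).
Primer B (GCGAGAGCAATA) also matches the top strand directly, at positions 95–106 — its reverse complement TATTGCTCTCGC is not present.
Both primers anneal to the bottom strand with 3' ends pointing the same way, so neither can prime synthesis back toward the other.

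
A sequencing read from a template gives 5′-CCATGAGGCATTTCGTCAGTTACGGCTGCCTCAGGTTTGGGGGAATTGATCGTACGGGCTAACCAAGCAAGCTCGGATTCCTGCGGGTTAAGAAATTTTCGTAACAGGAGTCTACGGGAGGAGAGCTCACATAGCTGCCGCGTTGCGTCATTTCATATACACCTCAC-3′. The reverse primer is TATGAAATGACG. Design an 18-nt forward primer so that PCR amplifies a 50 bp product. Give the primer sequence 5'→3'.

The reverse primer's reverse complement CGTCATTTCATA matches the template at positions 146–157, so the product ends at position 157.
A 50 bp product then starts at position 157 − 50 + 1 = 108.
The forward primer is identical to the top strand there: GAGTCTACGGGAGGAGAG.

5'-GAGTCTACGGGAGGAGAG-3'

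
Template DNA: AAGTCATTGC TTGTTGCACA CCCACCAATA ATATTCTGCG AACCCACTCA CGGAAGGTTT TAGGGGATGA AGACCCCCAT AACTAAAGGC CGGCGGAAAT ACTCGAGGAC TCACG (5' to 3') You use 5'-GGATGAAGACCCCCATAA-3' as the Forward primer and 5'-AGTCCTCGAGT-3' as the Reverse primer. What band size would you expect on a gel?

47 bp

Forward primer GGATGAAGACCCCCATAA is found on the top strand at positions 65–82.
The reverse primer's reverse complement is ACTCGAGGACT, which matches the template at positions 101–111.
Product length = (reverse-primer end) − (forward-primer start) + 1 = 111 − 65 + 1 = 47 bp.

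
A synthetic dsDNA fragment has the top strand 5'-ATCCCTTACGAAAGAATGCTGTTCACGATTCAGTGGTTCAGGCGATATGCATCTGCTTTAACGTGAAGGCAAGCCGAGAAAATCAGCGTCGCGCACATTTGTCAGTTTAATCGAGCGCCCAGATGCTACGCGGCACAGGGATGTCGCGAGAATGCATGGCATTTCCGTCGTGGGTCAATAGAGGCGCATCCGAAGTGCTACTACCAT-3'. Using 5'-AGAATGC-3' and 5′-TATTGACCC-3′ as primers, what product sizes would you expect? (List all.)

168 bp, 32 bp

The forward primer AGAATGC matches the top strand at positions 13–19, 149–155.
The reverse primer's reverse complement is GGGTCAATA, matching at positions 172–180.
Each forward site pairs with the reverse site to give a product ending at position 180: sizes 168, 32 bp.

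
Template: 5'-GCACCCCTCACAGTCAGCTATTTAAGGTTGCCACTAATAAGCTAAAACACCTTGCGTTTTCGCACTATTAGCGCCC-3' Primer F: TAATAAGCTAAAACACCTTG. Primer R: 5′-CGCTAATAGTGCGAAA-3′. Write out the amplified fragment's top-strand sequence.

Scanning the template, TAATAAGCTAAAACACCTTG occurs at positions 35–54; this primer anneals to the bottom strand there with its 3' end pointing downstream.
Taking the reverse complement of CGCTAATAGTGCGAAA gives TTTCGCACTATTAGCG, found at positions 58–73 on the template; the primer anneals here to the top strand with its 3' end pointing upstream.
The product is the template from position 35 through 73 (39 bp).

5'-TAATAAGCTAAAACACCTTGCGTTTTCGCACTATTAGCG-3'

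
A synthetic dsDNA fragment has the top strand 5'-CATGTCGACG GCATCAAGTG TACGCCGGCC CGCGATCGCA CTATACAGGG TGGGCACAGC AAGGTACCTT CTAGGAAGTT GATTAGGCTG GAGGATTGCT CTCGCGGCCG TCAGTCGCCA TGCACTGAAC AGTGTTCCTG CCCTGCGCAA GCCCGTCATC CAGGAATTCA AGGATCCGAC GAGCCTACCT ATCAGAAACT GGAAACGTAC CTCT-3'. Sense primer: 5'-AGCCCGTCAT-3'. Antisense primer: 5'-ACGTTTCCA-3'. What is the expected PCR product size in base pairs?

59 bp

The forward primer matches the template at positions 150–159.
Taking the reverse complement of ACGTTTCCA gives TGGAAACGT, found at positions 200–208 on the template; the primer anneals here to the top strand with its 3' end pointing upstream.
Amplicon spans positions 150–208: 59 bp.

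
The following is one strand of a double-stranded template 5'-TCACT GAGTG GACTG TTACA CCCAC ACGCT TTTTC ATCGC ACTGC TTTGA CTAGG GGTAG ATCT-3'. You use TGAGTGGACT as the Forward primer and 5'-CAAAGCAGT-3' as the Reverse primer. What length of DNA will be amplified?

The forward primer matches the template at positions 5–14.
Reverse complement of the reverse primer: ACTGCTTTG. This occurs on the top strand at positions 41–49.
Product length = (reverse-primer end) − (forward-primer start) + 1 = 49 − 5 + 1 = 45 bp.

45 bp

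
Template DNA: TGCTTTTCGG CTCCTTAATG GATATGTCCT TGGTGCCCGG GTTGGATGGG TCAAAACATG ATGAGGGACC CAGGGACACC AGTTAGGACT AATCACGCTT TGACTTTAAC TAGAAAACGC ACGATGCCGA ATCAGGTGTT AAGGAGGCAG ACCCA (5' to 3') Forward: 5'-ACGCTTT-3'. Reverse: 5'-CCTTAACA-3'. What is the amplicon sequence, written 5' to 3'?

5'-ACGCTTTGACTTTAACTAGAAAACGCACGATGCCGAATCAGGTGTTAAGG-3'

The forward primer matches the template at positions 95–101.
Taking the reverse complement of CCTTAACA gives TGTTAAGG, found at positions 137–144 on the template; the primer anneals here to the top strand with its 3' end pointing upstream.
The product is the template from position 95 through 144 (50 bp).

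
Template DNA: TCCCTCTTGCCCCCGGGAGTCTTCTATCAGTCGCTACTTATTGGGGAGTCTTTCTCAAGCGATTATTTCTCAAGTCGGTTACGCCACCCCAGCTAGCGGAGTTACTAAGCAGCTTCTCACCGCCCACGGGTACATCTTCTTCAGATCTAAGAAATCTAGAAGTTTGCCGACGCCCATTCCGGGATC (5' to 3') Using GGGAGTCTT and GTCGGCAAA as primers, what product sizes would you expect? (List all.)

157 bp, 128 bp

The forward primer GGGAGTCTT matches the top strand at positions 15–23, 44–52.
The reverse primer's reverse complement is TTTGCCGAC, matching at positions 163–171.
Each forward site pairs with the reverse site to give a product ending at position 171: sizes 157, 128 bp.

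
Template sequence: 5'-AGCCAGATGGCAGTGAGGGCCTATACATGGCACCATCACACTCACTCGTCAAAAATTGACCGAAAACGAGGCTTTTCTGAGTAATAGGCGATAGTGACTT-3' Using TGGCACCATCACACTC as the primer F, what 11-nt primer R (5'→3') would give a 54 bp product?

The forward primer binds at positions 28–43, so a 54 bp product ends at position 28 + 54 − 1 = 81.
The reverse primer anneals to the top strand over positions 71–81, i.e. to GCTTTTCTGAG.
Its sequence written 5'→3' is the reverse complement: CTCAGAAAAGC.

5'-CTCAGAAAAGC-3'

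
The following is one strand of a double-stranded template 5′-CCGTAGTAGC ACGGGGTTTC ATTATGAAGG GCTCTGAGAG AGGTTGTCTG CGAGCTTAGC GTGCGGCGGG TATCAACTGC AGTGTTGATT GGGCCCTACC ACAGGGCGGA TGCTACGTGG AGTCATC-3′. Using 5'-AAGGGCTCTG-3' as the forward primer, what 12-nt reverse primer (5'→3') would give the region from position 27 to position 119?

The product's 3' end on the top strand is position 119.
The reverse primer anneals to the top strand over positions 108–119, i.e. to GGATGCTACGTG.
Its sequence written 5'→3' is the reverse complement: CACGTAGCATCC.

5'-CACGTAGCATCC-3'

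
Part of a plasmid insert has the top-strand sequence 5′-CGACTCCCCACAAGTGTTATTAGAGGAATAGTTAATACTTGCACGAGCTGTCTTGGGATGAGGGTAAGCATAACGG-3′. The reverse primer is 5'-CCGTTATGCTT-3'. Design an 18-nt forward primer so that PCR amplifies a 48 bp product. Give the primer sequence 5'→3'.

5'-TAGTTAATACTTGCACGA-3'

The reverse primer's reverse complement AAGCATAACGG matches the template at positions 66–76, so the product ends at position 76.
A 48 bp product then starts at position 76 − 48 + 1 = 29.
The forward primer is identical to the top strand there: TAGTTAATACTTGCACGA.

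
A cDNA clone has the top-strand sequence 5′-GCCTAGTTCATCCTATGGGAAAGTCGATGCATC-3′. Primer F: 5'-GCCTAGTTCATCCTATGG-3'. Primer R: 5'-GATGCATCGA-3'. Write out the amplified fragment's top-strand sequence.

Forward primer GCCTAGTTCATCCTATGG is found on the top strand at positions 1–18.
Reverse complement of the reverse primer: TCGATGCATC. This occurs on the top strand at positions 24–33.
The product is the template from position 1 through 33 (33 bp).

5'-GCCTAGTTCATCCTATGGGAAAGTCGATGCATC-3'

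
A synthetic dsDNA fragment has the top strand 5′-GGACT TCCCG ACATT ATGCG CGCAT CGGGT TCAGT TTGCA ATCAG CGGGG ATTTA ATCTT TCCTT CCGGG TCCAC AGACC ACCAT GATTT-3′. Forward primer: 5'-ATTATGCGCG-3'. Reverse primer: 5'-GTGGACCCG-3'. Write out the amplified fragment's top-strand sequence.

Scanning the template, ATTATGCGCG occurs at positions 13–22; this primer anneals to the bottom strand there with its 3' end pointing downstream.
The reverse primer's reverse complement is CGGGTCCAC, which matches the template at positions 67–75.
The product is the template from position 13 through 75 (63 bp).

5'-ATTATGCGCGCATCGGGTTCAGTTTGCAATCAGCGGGGATTTAATCTTTCCTTCCGGGTCCAC-3'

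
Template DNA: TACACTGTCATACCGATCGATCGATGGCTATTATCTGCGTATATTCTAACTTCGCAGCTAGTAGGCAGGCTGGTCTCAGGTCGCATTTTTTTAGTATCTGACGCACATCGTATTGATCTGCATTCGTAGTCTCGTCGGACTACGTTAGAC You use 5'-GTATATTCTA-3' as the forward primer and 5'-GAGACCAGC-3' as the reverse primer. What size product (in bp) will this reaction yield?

39 bp

Forward primer GTATATTCTA is found on the top strand at positions 39–48.
Taking the reverse complement of GAGACCAGC gives GCTGGTCTC, found at positions 69–77 on the template; the primer anneals here to the top strand with its 3' end pointing upstream.
Product length = (reverse-primer end) − (forward-primer start) + 1 = 77 − 39 + 1 = 39 bp.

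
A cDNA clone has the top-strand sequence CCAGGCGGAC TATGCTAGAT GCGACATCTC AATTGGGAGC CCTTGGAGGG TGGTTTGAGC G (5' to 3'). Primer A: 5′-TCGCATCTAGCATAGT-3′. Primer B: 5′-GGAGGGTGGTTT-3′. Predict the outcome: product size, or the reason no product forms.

No product — the primers' 3' ends point away from each other.

Primer A (TCGCATCTAGCATAGT) has reverse complement ACTATGCTAGATGCGA, which matches the top strand at positions 9–24; primer A anneals to the top strand there with its 3' end pointing upstream toward position 9.
Primer B (GGAGGGTGGTTT) matches the top strand directly at positions 45–56; it anneals to the bottom strand with its 3' end pointing downstream toward position 56.
The 3' ends diverge (primer A extends toward position 1, primer B toward position 61), so the primers never converge on a shared product.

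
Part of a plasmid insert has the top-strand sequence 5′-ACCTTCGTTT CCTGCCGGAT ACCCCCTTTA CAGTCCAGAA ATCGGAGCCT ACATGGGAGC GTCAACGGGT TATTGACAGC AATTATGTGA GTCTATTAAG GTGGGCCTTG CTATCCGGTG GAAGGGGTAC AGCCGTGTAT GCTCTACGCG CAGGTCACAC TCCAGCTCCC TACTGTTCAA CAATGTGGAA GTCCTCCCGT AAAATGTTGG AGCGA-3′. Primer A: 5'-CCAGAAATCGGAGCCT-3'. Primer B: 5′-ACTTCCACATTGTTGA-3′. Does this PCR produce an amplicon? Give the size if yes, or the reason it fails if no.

Primer A (CCAGAAATCGGAGCCT) matches the top strand at positions 35–50; it acts as a forward primer.
Primer B's reverse complement is TCAACAATGTGGAAGT, matching the top strand at positions 177–192; it acts as a reverse primer.
The 3' ends face each other across positions 35–192, giving a 158 bp product.

Yes — a 158 bp product.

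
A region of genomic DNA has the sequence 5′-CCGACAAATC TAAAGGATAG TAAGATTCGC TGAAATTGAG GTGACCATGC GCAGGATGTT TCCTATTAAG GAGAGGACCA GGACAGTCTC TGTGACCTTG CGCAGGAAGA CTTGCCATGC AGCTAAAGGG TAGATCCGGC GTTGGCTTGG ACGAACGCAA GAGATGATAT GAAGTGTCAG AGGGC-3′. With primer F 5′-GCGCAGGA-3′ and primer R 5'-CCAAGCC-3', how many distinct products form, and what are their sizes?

The forward primer GCGCAGGA matches the top strand at positions 49–56, 100–107.
The reverse primer's reverse complement is GGCTTGG, matching at positions 144–150.
Each forward site pairs with the reverse site to give a product ending at position 150: sizes 102, 51 bp.

Two products: 102 bp, 51 bp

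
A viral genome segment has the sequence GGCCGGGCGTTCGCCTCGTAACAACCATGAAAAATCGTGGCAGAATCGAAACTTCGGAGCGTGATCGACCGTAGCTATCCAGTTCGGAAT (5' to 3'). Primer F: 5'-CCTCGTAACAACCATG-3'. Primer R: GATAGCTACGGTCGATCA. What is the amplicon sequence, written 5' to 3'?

The forward primer matches the template at positions 14–29.
Taking the reverse complement of GATAGCTACGGTCGATCA gives TGATCGACCGTAGCTATC, found at positions 62–79 on the template; the primer anneals here to the top strand with its 3' end pointing upstream.
The product is the template from position 14 through 79 (66 bp).

5'-CCTCGTAACAACCATGAAAAATCGTGGCAGAATCGAAACTTCGGAGCGTGATCGACCGTAGCTATC-3'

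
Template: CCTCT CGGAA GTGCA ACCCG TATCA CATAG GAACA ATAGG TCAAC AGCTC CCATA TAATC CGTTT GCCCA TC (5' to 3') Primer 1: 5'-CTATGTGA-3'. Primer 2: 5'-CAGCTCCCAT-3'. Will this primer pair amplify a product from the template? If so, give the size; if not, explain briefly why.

No product — the primers' 3' ends point away from each other.

Primer 1 (CTATGTGA) has reverse complement TCACATAG, which matches the top strand at positions 23–30; primer 1 anneals to the top strand there with its 3' end pointing upstream toward position 23.
Primer 2 (CAGCTCCCAT) matches the top strand directly at positions 45–54; it anneals to the bottom strand with its 3' end pointing downstream toward position 54.
The 3' ends diverge (primer 1 extends toward position 1, primer 2 toward position 72), so the primers never converge on a shared product.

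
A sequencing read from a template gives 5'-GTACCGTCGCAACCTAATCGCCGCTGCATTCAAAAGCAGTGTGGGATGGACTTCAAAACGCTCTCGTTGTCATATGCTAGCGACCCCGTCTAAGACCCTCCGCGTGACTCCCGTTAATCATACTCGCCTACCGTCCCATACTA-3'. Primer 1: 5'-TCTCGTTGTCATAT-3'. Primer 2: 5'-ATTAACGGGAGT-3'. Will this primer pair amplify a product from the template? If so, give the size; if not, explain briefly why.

Yes — a 57 bp product.

Primer 1 (TCTCGTTGTCATAT) matches the top strand at positions 62–75; it acts as a forward primer.
Primer 2's reverse complement is ACTCCCGTTAAT, matching the top strand at positions 107–118; it acts as a reverse primer.
The 3' ends face each other across positions 62–118, giving a 57 bp product.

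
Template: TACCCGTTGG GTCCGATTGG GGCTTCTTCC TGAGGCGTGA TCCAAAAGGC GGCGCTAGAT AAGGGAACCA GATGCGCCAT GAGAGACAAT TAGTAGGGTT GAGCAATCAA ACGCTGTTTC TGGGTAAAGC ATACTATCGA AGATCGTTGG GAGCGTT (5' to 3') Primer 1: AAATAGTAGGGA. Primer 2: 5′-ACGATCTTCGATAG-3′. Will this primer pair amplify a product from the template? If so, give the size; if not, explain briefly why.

Primer 1 (AAATAGTAGGGA) does not match the top strand, and its reverse complement TCCCTACTATTT does not match either.
With no annealing site for primer 1, no amplification occurs.

No product — primer 1 has no binding site in the template.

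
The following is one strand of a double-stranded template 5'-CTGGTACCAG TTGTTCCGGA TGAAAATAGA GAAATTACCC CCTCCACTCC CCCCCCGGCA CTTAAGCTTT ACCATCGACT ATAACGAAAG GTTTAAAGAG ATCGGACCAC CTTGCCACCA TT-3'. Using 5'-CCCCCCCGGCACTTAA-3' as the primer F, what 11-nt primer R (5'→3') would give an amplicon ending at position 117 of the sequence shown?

The forward primer binds at positions 50–65; the product's 3' end on the top strand is position 117.
The reverse primer anneals to the top strand over positions 107–117, i.e. to CCACCTTGCCA.
Its sequence written 5'→3' is the reverse complement: TGGCAAGGTGG.

5'-TGGCAAGGTGG-3'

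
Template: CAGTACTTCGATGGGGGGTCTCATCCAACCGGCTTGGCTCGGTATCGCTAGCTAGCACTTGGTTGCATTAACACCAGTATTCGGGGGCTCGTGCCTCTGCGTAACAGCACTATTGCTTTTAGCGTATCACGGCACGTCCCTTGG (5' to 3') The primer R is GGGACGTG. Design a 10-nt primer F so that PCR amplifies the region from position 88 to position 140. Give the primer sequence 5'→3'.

The reverse primer's reverse complement CACGTCCC matches the template at positions 133–140; the product starts at position 88.
The forward primer is identical to the top strand over positions 88–97: CTCGTGCCTC.

5'-CTCGTGCCTC-3'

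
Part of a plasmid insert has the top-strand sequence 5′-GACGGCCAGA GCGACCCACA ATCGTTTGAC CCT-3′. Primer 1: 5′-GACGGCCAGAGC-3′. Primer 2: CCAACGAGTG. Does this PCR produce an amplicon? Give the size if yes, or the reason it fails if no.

No product — primer 2 has no binding site in the template.

Primer 2 (CCAACGAGTG) does not match the top strand, and its reverse complement CACTCGTTGG does not match either.
With no annealing site for primer 2, no amplification occurs.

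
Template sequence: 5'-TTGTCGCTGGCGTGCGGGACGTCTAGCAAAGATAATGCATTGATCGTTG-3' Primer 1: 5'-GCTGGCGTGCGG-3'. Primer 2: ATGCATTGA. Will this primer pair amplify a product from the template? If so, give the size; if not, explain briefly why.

No product — both primers anneal to the same strand and extend in the same direction.

Primer 1 (GCTGGCGTGCGG) matches the top strand at positions 6–17 (3' end points downstream).
Primer 2 (ATGCATTGA) also matches the top strand directly, at positions 35–43 — its reverse complement TCAATGCAT is not present.
Both primers anneal to the bottom strand with 3' ends pointing the same way, so neither can prime synthesis back toward the other.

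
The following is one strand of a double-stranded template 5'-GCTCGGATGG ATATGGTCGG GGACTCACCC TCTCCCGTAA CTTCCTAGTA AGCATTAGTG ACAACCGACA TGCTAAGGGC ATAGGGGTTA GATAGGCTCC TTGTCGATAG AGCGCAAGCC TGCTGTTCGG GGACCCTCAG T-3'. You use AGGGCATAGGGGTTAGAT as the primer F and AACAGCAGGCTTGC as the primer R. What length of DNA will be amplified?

Forward primer AGGGCATAGGGGTTAGAT is found on the top strand at positions 76–93.
Taking the reverse complement of AACAGCAGGCTTGC gives GCAAGCCTGCTGTT, found at positions 114–127 on the template; the primer anneals here to the top strand with its 3' end pointing upstream.
The product runs from position 76 to position 127, so its length is 127 − 76 + 1 = 52 bp.

52 bp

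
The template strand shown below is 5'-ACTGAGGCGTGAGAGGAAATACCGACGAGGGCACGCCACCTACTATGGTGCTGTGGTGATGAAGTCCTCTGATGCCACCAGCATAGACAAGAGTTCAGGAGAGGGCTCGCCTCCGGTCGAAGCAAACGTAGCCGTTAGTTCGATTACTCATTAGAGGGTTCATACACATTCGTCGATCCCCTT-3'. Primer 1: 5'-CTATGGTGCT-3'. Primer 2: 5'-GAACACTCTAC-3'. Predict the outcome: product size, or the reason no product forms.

No product — primer 2 has no binding site in the template.

Primer 2 (GAACACTCTAC) does not match the top strand, and its reverse complement GTAGAGTGTTC does not match either.
With no annealing site for primer 2, no amplification occurs.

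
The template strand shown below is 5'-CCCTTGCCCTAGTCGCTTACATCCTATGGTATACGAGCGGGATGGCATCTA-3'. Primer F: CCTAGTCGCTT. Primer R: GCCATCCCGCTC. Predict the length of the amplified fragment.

39 bp

Scanning the template, CCTAGTCGCTT occurs at positions 8–18; this primer anneals to the bottom strand there with its 3' end pointing downstream.
The reverse primer's reverse complement is GAGCGGGATGGC, which matches the template at positions 35–46.
Amplicon spans positions 8–46: 39 bp.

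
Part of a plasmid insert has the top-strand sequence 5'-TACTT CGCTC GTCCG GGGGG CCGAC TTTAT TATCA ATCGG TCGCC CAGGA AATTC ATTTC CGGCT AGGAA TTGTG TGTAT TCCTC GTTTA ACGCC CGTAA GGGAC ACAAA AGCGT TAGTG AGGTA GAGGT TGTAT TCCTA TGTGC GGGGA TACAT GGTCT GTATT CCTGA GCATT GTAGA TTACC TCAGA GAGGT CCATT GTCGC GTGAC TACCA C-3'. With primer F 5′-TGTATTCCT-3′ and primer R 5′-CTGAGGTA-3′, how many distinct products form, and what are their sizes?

The forward primer TGTATTCCT matches the top strand at positions 76–84, 131–139, 160–168.
The reverse primer's reverse complement is TACCTCAG, matching at positions 182–189.
Each forward site pairs with the reverse site to give a product ending at position 189: sizes 114, 59, 30 bp.

Three products: 114 bp, 59 bp, 30 bp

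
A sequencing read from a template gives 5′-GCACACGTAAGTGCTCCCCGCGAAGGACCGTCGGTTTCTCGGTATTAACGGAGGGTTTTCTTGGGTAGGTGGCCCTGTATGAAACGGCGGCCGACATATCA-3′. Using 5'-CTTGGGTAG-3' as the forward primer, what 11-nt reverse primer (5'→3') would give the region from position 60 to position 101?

The product's 3' end on the top strand is position 101.
The reverse primer anneals to the top strand over positions 91–101, i.e. to CCGACATATCA.
Its sequence written 5'→3' is the reverse complement: TGATATGTCGG.

5'-TGATATGTCGG-3'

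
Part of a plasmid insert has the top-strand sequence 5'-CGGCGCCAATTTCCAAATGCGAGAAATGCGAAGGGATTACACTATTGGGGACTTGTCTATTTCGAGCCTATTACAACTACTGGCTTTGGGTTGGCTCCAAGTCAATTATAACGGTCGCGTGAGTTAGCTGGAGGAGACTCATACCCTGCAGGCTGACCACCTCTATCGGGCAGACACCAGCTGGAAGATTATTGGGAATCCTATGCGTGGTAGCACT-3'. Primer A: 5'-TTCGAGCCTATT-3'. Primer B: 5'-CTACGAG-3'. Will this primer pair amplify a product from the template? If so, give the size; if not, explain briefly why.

Primer B (CTACGAG) does not match the top strand, and its reverse complement CTCGTAG does not match either.
With no annealing site for primer B, no amplification occurs.

No product — primer B has no binding site in the template.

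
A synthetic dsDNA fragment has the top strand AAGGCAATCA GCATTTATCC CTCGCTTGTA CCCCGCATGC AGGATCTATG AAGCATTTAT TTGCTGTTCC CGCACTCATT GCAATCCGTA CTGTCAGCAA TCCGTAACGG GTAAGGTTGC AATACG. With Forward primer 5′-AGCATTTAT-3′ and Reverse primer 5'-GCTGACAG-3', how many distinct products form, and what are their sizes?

The forward primer AGCATTTAT matches the top strand at positions 10–18, 52–60.
The reverse primer's reverse complement is CTGTCAGC, matching at positions 91–98.
Each forward site pairs with the reverse site to give a product ending at position 98: sizes 89, 47 bp.

Two products: 89 bp, 47 bp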